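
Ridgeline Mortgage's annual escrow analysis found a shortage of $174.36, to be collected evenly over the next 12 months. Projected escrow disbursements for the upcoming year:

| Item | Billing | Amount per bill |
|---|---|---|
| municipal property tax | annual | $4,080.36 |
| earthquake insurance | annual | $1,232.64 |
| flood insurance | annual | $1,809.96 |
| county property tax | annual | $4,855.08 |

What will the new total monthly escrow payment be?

Municipal property tax = $4,080.36 annually
Earthquake insurance = $1,232.64 annually
Flood insurance = $1,809.96 annually
County property tax = $4,855.08 annually
Total per year = $4,080.36 + $1,232.64 + $1,809.96 + $4,855.08 = $11,978.04
Base monthly escrow = $11,978.04 / 12 = $998.17
Shortage spread = $174.36 / 12 = $14.53/mo
New monthly escrow = $998.17 + $14.53 = $1,012.70

$1,012.70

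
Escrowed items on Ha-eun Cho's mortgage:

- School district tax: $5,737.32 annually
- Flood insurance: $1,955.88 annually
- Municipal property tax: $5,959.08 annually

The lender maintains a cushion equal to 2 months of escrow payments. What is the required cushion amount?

$2,275.38

School district tax — $5,737.32 per year
Flood insurance — $1,955.88 per year
Municipal property tax — $5,959.08 per year
Yearly total = $5,737.32 + $1,955.88 + $5,959.08 = $13,652.28
Per month = $13,652.28 / 12 = $1,137.69
Reserve = 2 × $1,137.69 = $2,275.38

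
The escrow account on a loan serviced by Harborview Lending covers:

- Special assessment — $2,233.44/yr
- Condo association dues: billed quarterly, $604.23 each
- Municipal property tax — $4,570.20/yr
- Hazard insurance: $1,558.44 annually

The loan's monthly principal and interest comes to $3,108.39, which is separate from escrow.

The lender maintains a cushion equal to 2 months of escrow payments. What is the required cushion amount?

$1,796.50

Special assessment = $2,233.44 per year
Condo association dues = $604.23 × 4 = $2,416.92 per year
Municipal property tax = $4,570.20 per year
Hazard insurance = $1,558.44 per year
Annual escrow total = $2,233.44 + $2,416.92 + $4,570.20 + $1,558.44 = $10,779.00
Monthly escrow = $10,779.00 ÷ 12 = $898.25
Reserve = 2 × $898.25 = $1,796.50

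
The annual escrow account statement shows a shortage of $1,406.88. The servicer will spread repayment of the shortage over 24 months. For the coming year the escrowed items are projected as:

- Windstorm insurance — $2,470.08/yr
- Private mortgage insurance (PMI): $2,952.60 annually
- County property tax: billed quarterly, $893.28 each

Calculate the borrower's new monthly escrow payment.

Windstorm insurance = $2,470.08
Private mortgage insurance (PMI) = $2,952.60
County property tax = $893.28 × 4 = $3,573.12
Combined annual = $8,995.80
Base monthly escrow = $8,995.80 / 12 = $749.65
Shortage per month = $1,406.88 ÷ 24 = $58.62
New monthly escrow = $749.65 + $58.62 = $808.27

$808.27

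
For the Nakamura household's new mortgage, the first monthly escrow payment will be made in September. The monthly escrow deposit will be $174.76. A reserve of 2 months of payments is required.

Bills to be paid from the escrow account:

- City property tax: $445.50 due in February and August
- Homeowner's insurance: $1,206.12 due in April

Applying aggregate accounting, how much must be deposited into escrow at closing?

$603.06

Cushion = 2 × $174.76 = $349.52
Trial balance (start $0, +$174.76 each month, − disbursements):
  Sep: +$174.76 → $174.76
  Oct: +$174.76 → $349.52
  Nov: +$174.76 → $524.28
  Dec: +$174.76 → $699.04
  Jan: +$174.76 → $873.80
  Feb: +$174.76 − $445.50 → $603.06
  Mar: +$174.76 → $777.82
  Apr: +$174.76 − $1,206.12 → -$253.54
  May: +$174.76 → -$78.78
  Jun: +$174.76 → $95.98
  Jul: +$174.76 → $270.74
  Aug: +$174.76 − $445.50 → $0.00
Lowest trial balance = -$253.54 (Apr)
Initial deposit = cushion − low point = $349.52 − (-$253.54) = $603.06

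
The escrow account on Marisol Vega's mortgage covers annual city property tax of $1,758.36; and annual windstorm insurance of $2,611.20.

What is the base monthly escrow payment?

City property tax = $1,758.36 per year
Windstorm insurance = $2,611.20 per year
Total annual escrow = $1,758.36 + $2,611.20 = $4,369.56
Base monthly escrow = $4,369.56 ÷ 12 = $364.13

$364.13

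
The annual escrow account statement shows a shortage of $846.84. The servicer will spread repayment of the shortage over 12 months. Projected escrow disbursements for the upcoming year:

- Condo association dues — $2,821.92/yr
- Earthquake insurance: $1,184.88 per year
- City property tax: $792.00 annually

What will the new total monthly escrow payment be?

Condo association dues = $2,821.92 per year
Earthquake insurance = $1,184.88 per year
City property tax = $792.00 per year
Annual escrow total = $4,798.80
Per month = $4,798.80 ÷ 12 = $399.90
Monthly shortage recovery: $846.84 ÷ 12 = $70.57
New monthly escrow = $399.90 + $70.57 = $470.47

$470.47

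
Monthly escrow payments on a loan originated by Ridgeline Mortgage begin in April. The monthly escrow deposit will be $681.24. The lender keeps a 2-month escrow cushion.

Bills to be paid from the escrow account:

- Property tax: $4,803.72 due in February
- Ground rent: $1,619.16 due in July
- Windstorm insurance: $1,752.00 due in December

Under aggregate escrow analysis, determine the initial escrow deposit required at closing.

Cushion = 2 × $681.24 = $1,362.48
Trial balance (start $0, +$681.24 each month, − disbursements):
  Apr: +$681.24 → $681.24
  May: +$681.24 → $1,362.48
  Jun: +$681.24 → $2,043.72
  Jul: +$681.24 − $1,619.16 → $1,105.80
  Aug: +$681.24 → $1,787.04
  Sep: +$681.24 → $2,468.28
  Oct: +$681.24 → $3,149.52
  Nov: +$681.24 → $3,830.76
  Dec: +$681.24 − $1,752.00 → $2,760.00
  Jan: +$681.24 → $3,441.24
  Feb: +$681.24 − $4,803.72 → -$681.24
  Mar: +$681.24 → $0.00
Lowest trial balance = -$681.24 (Feb)
Initial deposit = cushion − low point = $1,362.48 − (-$681.24) = $2,043.72

$2,043.72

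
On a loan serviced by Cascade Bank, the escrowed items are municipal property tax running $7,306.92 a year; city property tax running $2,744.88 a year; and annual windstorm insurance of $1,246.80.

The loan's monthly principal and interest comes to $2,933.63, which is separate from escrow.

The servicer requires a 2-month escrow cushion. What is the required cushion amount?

$1,883.10

Municipal property tax — $7,306.92/yr
City property tax — $2,744.88/yr
Windstorm insurance — $1,246.80/yr
Total annual escrow = $7,306.92 + $2,744.88 + $1,246.80 = $11,298.60
Per month = $11,298.60 ÷ 12 = $941.55
Required cushion = 2 × $941.55 = $1,883.10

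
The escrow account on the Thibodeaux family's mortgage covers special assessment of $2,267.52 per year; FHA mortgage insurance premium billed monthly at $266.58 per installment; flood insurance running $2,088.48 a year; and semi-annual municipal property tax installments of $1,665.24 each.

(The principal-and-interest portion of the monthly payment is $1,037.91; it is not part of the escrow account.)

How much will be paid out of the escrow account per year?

Special assessment — $2,267.52 per year
FHA mortgage insurance premium — $266.58 × 12 = $3,198.96 per year
Flood insurance — $2,088.48 per year
Municipal property tax — $1,665.24 × 2 = $3,330.48 per year
Yearly total = $10,885.44

$10,885.44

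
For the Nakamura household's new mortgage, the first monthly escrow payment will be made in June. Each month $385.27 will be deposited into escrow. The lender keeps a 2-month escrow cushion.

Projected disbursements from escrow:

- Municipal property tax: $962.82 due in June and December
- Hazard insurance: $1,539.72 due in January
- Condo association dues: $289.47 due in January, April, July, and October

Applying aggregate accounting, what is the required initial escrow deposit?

$2,022.15

Cushion = 2 × $385.27 = $770.54
Trial balance (start $0, +$385.27 each month, − disbursements):
  Jun: +$385.27 − $962.82 → -$577.55
  Jul: +$385.27 − $289.47 → -$481.75
  Aug: +$385.27 → -$96.48
  Sep: +$385.27 → $288.79
  Oct: +$385.27 − $289.47 → $384.59
  Nov: +$385.27 → $769.86
  Dec: +$385.27 − $962.82 → $192.31
  Jan: +$385.27 − $1,829.19 → -$1,251.61
  Feb: +$385.27 → -$866.34
  Mar: +$385.27 → -$481.07
  Apr: +$385.27 − $289.47 → -$385.27
  May: +$385.27 → $0.00
Lowest trial balance = -$1,251.61 (Jan)
Initial deposit = cushion − low point = $770.54 − (-$1,251.61) = $2,022.15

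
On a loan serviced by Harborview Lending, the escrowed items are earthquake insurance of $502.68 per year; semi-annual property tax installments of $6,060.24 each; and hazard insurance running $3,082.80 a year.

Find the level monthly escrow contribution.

$1,308.83

Earthquake insurance = $502.68 per year
Property tax = $6,060.24 × 2 = $12,120.48 per year
Hazard insurance = $3,082.80 per year
Total per year = $15,705.96
Monthly escrow = $15,705.96 / 12 = $1,308.83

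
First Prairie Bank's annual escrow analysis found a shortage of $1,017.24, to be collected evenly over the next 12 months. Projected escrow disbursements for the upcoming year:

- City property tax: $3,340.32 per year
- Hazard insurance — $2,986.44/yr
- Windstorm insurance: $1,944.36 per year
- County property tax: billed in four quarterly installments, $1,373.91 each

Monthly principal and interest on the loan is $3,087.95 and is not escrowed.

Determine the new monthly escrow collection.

$1,232.00

City property tax — $3,340.32/yr
Hazard insurance — $2,986.44/yr
Windstorm insurance — $1,944.36/yr
County property tax — $1,373.91 × 4 = $5,495.64/yr
Combined annual = $13,766.76
Per month = $13,766.76 ÷ 12 = $1,147.23
Shortage spread = $1,017.24 / 12 = $84.77/mo
Adjusted monthly = $1,147.23 + $84.77 = $1,232.00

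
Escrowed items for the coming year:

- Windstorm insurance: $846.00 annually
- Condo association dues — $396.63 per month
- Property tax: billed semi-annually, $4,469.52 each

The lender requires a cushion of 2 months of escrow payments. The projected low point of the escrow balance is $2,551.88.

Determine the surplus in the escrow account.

Windstorm insurance: $846.00/yr
Condo association dues: $396.63 × 12 = $4,759.56/yr
Property tax: $4,469.52 × 2 = $8,939.04/yr
Combined annual = $846.00 + $4,759.56 + $8,939.04 = $14,544.60
Monthly = $14,544.60 / 12 = $1,212.05
Required cushion = 2 × $1,212.05 = $2,424.10
Excess over cushion: $2,551.88 − $2,424.10 = $127.78

$127.78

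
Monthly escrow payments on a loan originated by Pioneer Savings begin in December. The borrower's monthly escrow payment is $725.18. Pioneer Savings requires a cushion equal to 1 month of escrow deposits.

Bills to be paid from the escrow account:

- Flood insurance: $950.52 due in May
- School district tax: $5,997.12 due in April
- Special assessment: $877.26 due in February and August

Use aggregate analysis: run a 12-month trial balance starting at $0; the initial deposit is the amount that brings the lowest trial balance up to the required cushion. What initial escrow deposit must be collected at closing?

Cushion = 1 × $725.18 = $725.18
Trial balance (start $0, +$725.18 each month, − disbursements):
  Dec: +$725.18 → $725.18
  Jan: +$725.18 → $1,450.36
  Feb: +$725.18 − $877.26 → $1,298.28
  Mar: +$725.18 → $2,023.46
  Apr: +$725.18 − $5,997.12 → -$3,248.48
  May: +$725.18 − $950.52 → -$3,473.82
  Jun: +$725.18 → -$2,748.64
  Jul: +$725.18 → -$2,023.46
  Aug: +$725.18 − $877.26 → -$2,175.54
  Sep: +$725.18 → -$1,450.36
  Oct: +$725.18 → -$725.18
  Nov: +$725.18 → $0.00
Lowest trial balance = -$3,473.82 (May)
Initial deposit = cushion − low point = $725.18 − (-$3,473.82) = $4,199.00

$4,199.00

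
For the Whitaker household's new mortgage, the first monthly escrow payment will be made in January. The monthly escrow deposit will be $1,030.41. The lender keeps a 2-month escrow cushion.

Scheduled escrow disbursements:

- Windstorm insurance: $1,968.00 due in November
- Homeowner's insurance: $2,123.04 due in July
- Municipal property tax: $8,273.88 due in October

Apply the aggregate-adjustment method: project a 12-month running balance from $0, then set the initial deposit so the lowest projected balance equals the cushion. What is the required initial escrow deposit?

Cushion = 2 × $1,030.41 = $2,060.82
Trial balance (start $0, +$1,030.41 each month, − disbursements):
  Jan: +$1,030.41 → $1,030.41
  Feb: +$1,030.41 → $2,060.82
  Mar: +$1,030.41 → $3,091.23
  Apr: +$1,030.41 → $4,121.64
  May: +$1,030.41 → $5,152.05
  Jun: +$1,030.41 → $6,182.46
  Jul: +$1,030.41 − $2,123.04 → $5,089.83
  Aug: +$1,030.41 → $6,120.24
  Sep: +$1,030.41 → $7,150.65
  Oct: +$1,030.41 − $8,273.88 → -$92.82
  Nov: +$1,030.41 − $1,968.00 → -$1,030.41
  Dec: +$1,030.41 → $0.00
Lowest trial balance = -$1,030.41 (Nov)
Initial deposit = cushion − low point = $2,060.82 − (-$1,030.41) = $3,091.23

$3,091.23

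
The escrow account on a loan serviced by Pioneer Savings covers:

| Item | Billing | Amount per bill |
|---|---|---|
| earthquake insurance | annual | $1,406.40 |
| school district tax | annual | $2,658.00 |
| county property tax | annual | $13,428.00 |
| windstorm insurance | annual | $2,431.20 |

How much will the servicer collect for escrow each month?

Earthquake insurance = $1,406.40
School district tax = $2,658.00
County property tax = $13,428.00
Windstorm insurance = $2,431.20
Combined annual = $1,406.40 + $2,658.00 + $13,428.00 + $2,431.20 = $19,923.60
Monthly escrow = $19,923.60 ÷ 12 = $1,660.30

$1,660.30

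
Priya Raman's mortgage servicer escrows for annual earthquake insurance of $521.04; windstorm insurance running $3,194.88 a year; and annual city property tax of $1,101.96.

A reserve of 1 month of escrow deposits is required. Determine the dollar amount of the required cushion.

Earthquake insurance: $521.04 per year
Windstorm insurance: $3,194.88 per year
City property tax: $1,101.96 per year
Total annual escrow = $4,817.88
Monthly escrow = $4,817.88 ÷ 12 = $401.49
Required cushion = 1 × $401.49 = $401.49

$401.49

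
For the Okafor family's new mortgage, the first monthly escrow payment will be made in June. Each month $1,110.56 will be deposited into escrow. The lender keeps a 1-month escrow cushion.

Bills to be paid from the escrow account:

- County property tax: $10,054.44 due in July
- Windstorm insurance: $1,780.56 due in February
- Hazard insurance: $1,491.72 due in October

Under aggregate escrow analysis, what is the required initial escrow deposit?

Cushion = 1 × $1,110.56 = $1,110.56
Trial balance (start $0, +$1,110.56 each month, − disbursements):
  Jun: +$1,110.56 → $1,110.56
  Jul: +$1,110.56 − $10,054.44 → -$7,833.32
  Aug: +$1,110.56 → -$6,722.76
  Sep: +$1,110.56 → -$5,612.20
  Oct: +$1,110.56 − $1,491.72 → -$5,993.36
  Nov: +$1,110.56 → -$4,882.80
  Dec: +$1,110.56 → -$3,772.24
  Jan: +$1,110.56 → -$2,661.68
  Feb: +$1,110.56 − $1,780.56 → -$3,331.68
  Mar: +$1,110.56 → -$2,221.12
  Apr: +$1,110.56 → -$1,110.56
  May: +$1,110.56 → $0.00
Lowest trial balance = -$7,833.32 (Jul)
Initial deposit = cushion − low point = $1,110.56 − (-$7,833.32) = $8,943.88

$8,943.88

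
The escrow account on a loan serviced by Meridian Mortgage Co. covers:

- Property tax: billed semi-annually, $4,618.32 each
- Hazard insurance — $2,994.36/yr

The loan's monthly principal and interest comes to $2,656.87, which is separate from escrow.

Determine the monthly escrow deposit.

$1,019.25

Property tax — $4,618.32 × 2 = $9,236.64
Hazard insurance — $2,994.36
Yearly total = $12,231.00
Monthly escrow = $12,231.00 ÷ 12 = $1,019.25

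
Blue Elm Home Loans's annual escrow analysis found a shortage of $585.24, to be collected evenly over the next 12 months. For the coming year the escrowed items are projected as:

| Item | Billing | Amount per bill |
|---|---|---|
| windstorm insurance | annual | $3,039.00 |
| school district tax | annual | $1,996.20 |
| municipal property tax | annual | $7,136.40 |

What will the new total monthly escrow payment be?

$1,063.07

Windstorm insurance: $3,039.00
School district tax: $1,996.20
Municipal property tax: $7,136.40
Total annual escrow = $3,039.00 + $1,996.20 + $7,136.40 = $12,171.60
Base monthly escrow = $12,171.60 / 12 = $1,014.30
Shortage spread = $585.24 / 12 = $48.77/mo
New monthly escrow = $1,014.30 + $48.77 = $1,063.07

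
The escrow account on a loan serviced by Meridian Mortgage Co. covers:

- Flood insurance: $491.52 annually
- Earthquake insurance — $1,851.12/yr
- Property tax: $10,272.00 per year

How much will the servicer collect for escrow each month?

$1,051.22

Flood insurance — $491.52/yr
Earthquake insurance — $1,851.12/yr
Property tax — $10,272.00/yr
Total per year = $12,614.64
Per month = $12,614.64 / 12 = $1,051.22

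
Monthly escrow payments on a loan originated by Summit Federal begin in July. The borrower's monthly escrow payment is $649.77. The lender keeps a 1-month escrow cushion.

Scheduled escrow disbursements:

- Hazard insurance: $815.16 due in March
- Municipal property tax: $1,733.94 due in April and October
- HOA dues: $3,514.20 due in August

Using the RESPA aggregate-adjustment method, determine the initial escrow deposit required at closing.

$3,298.83

Cushion = 1 × $649.77 = $649.77
Trial balance (start $0, +$649.77 each month, − disbursements):
  Jul: +$649.77 → $649.77
  Aug: +$649.77 − $3,514.20 → -$2,214.66
  Sep: +$649.77 → -$1,564.89
  Oct: +$649.77 − $1,733.94 → -$2,649.06
  Nov: +$649.77 → -$1,999.29
  Dec: +$649.77 → -$1,349.52
  Jan: +$649.77 → -$699.75
  Feb: +$649.77 → -$49.98
  Mar: +$649.77 − $815.16 → -$215.37
  Apr: +$649.77 − $1,733.94 → -$1,299.54
  May: +$649.77 → -$649.77
  Jun: +$649.77 → $0.00
Lowest trial balance = -$2,649.06 (Oct)
Initial deposit = cushion − low point = $649.77 − (-$2,649.06) = $3,298.83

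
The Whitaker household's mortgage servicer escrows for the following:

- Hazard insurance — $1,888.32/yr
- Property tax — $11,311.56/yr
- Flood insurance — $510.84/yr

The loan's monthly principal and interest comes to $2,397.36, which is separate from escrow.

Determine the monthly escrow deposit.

$1,142.56

Hazard insurance = $1,888.32 per year
Property tax = $11,311.56 per year
Flood insurance = $510.84 per year
Total annual escrow = $1,888.32 + $11,311.56 + $510.84 = $13,710.72
Monthly = $13,710.72 ÷ 12 = $1,142.56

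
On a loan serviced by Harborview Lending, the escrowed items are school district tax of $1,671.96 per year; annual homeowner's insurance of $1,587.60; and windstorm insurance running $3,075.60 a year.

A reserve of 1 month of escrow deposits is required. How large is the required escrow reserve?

School district tax: $1,671.96/yr
Homeowner's insurance: $1,587.60/yr
Windstorm insurance: $3,075.60/yr
Yearly total = $1,671.96 + $1,587.60 + $3,075.60 = $6,335.16
Per month = $6,335.16 ÷ 12 = $527.93
Required cushion = 1 × $527.93 = $527.93

$527.93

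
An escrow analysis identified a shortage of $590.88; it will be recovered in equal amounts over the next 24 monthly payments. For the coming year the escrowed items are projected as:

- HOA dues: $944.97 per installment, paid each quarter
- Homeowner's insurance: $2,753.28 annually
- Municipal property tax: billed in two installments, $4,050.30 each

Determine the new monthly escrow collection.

$1,244.10

HOA dues: $944.97 × 4 = $3,779.88 per year
Homeowner's insurance: $2,753.28 per year
Municipal property tax: $4,050.30 × 2 = $8,100.60 per year
Total per year = $3,779.88 + $2,753.28 + $8,100.60 = $14,633.76
Base monthly escrow = $14,633.76 / 12 = $1,219.48
Shortage spread = $590.88 / 24 = $24.62/mo
Adjusted monthly = $1,219.48 + $24.62 = $1,244.10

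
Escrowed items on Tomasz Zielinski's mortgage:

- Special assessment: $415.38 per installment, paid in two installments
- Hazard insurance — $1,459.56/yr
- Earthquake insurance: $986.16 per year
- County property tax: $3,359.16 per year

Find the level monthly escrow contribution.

$552.97

Special assessment — $415.38 × 2 = $830.76 annually
Hazard insurance — $1,459.56 annually
Earthquake insurance — $986.16 annually
County property tax — $3,359.16 annually
Yearly total = $830.76 + $1,459.56 + $986.16 + $3,359.16 = $6,635.64
Monthly escrow = $6,635.64 ÷ 12 = $552.97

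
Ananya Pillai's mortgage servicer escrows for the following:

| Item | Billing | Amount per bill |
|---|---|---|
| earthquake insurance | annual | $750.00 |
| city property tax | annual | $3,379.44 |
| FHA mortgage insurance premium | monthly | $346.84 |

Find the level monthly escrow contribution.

$690.96

Earthquake insurance = $750.00 annually
City property tax = $3,379.44 annually
FHA mortgage insurance premium = $346.84 × 12 = $4,162.08 annually
Total annual escrow = $8,291.52
Monthly = $8,291.52 / 12 = $690.96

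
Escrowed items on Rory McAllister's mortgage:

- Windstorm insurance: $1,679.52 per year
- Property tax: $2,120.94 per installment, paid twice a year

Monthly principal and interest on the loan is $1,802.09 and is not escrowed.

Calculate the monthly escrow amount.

Windstorm insurance = $1,679.52 per year
Property tax = $2,120.94 × 2 = $4,241.88 per year
Combined annual = $1,679.52 + $4,241.88 = $5,921.40
Monthly = $5,921.40 / 12 = $493.45

$493.45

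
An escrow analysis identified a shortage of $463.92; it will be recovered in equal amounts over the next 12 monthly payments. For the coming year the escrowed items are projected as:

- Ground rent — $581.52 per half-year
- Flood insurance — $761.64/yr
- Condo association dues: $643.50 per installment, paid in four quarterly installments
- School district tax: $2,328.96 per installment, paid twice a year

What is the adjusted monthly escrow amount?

$801.71

Ground rent — $581.52 × 2 = $1,163.04
Flood insurance — $761.64
Condo association dues — $643.50 × 4 = $2,574.00
School district tax — $2,328.96 × 2 = $4,657.92
Total per year = $9,156.60
Monthly = $9,156.60 ÷ 12 = $763.05
Shortage spread = $463.92 ÷ 12 = $38.66/mo
New monthly escrow = $763.05 + $38.66 = $801.71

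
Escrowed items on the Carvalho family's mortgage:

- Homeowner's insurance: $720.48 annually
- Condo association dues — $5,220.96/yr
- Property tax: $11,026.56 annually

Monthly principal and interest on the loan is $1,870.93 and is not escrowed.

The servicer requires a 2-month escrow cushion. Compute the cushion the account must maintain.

Homeowner's insurance — $720.48
Condo association dues — $5,220.96
Property tax — $11,026.56
Yearly total = $720.48 + $5,220.96 + $11,026.56 = $16,968.00
Monthly escrow = $16,968.00 ÷ 12 = $1,414.00
Reserve = 2 × $1,414.00 = $2,828.00

$2,828.00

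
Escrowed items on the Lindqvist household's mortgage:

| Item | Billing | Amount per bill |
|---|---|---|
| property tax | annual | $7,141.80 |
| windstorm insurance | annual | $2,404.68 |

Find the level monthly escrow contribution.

$795.54

Property tax = $7,141.80/yr
Windstorm insurance = $2,404.68/yr
Total per year = $9,546.48
Per month = $9,546.48 / 12 = $795.54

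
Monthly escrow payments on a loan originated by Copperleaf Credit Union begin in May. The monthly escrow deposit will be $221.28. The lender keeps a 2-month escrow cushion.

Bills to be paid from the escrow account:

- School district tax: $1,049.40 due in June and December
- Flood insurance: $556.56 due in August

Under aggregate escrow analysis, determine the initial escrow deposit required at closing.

Cushion = 2 × $221.28 = $442.56
Trial balance (start $0, +$221.28 each month, − disbursements):
  May: +$221.28 → $221.28
  Jun: +$221.28 − $1,049.40 → -$606.84
  Jul: +$221.28 → -$385.56
  Aug: +$221.28 − $556.56 → -$720.84
  Sep: +$221.28 → -$499.56
  Oct: +$221.28 → -$278.28
  Nov: +$221.28 → -$57.00
  Dec: +$221.28 − $1,049.40 → -$885.12
  Jan: +$221.28 → -$663.84
  Feb: +$221.28 → -$442.56
  Mar: +$221.28 → -$221.28
  Apr: +$221.28 → $0.00
Lowest trial balance = -$885.12 (Dec)
Initial deposit = cushion − low point = $442.56 − (-$885.12) = $1,327.68

$1,327.68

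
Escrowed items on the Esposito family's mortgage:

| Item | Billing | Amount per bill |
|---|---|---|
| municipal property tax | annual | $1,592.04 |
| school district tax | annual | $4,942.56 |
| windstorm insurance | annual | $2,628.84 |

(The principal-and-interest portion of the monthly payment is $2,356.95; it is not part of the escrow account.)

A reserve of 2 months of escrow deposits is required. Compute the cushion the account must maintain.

Municipal property tax: $1,592.04 annually
School district tax: $4,942.56 annually
Windstorm insurance: $2,628.84 annually
Combined annual = $9,163.44
Monthly = $9,163.44 ÷ 12 = $763.62
Required cushion = 2 × $763.62 = $1,527.24

$1,527.24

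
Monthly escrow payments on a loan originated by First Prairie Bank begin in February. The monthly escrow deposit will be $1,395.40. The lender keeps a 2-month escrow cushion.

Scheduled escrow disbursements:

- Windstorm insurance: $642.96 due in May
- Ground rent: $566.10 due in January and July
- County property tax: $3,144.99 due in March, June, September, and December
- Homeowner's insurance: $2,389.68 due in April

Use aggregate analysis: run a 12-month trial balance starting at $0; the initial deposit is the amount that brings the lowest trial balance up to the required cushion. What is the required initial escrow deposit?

$5,136.42

Cushion = 2 × $1,395.40 = $2,790.80
Trial balance (start $0, +$1,395.40 each month, − disbursements):
  Feb: +$1,395.40 → $1,395.40
  Mar: +$1,395.40 − $3,144.99 → -$354.19
  Apr: +$1,395.40 − $2,389.68 → -$1,348.47
  May: +$1,395.40 − $642.96 → -$596.03
  Jun: +$1,395.40 − $3,144.99 → -$2,345.62
  Jul: +$1,395.40 − $566.10 → -$1,516.32
  Aug: +$1,395.40 → -$120.92
  Sep: +$1,395.40 − $3,144.99 → -$1,870.51
  Oct: +$1,395.40 → -$475.11
  Nov: +$1,395.40 → $920.29
  Dec: +$1,395.40 − $3,144.99 → -$829.30
  Jan: +$1,395.40 − $566.10 → $0.00
Lowest trial balance = -$2,345.62 (Jun)
Initial deposit = cushion − low point = $2,790.80 − (-$2,345.62) = $5,136.42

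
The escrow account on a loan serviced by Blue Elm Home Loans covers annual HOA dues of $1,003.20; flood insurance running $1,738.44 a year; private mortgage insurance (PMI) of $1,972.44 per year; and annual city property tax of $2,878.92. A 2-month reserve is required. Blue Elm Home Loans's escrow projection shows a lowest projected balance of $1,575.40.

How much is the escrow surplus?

$309.90

HOA dues = $1,003.20 per year
Flood insurance = $1,738.44 per year
Private mortgage insurance (PMI) = $1,972.44 per year
City property tax = $2,878.92 per year
Combined annual = $1,003.20 + $1,738.44 + $1,972.44 + $2,878.92 = $7,593.00
Monthly escrow = $7,593.00 ÷ 12 = $632.75
Required reserve = 2 × $632.75 = $1,265.50
Excess over cushion: $1,575.40 − $1,265.50 = $309.90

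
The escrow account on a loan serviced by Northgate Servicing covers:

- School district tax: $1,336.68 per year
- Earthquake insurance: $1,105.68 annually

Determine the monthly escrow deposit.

School district tax — $1,336.68 annually
Earthquake insurance — $1,105.68 annually
Combined annual = $1,336.68 + $1,105.68 = $2,442.36
Per month = $2,442.36 ÷ 12 = $203.53

$203.53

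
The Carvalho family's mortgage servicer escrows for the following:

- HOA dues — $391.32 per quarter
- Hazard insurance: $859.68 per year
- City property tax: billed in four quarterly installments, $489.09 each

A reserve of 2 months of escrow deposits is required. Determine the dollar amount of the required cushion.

$730.22

HOA dues: $391.32 × 4 = $1,565.28/yr
Hazard insurance: $859.68/yr
City property tax: $489.09 × 4 = $1,956.36/yr
Combined annual = $4,381.32
Monthly escrow = $4,381.32 / 12 = $365.11
Reserve = 2 × $365.11 = $730.22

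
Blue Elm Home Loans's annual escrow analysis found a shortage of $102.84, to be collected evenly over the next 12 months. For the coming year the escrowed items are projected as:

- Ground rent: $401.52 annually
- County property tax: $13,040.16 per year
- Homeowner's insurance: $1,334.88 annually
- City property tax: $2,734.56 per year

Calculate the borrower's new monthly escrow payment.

$1,467.83

Ground rent — $401.52
County property tax — $13,040.16
Homeowner's insurance — $1,334.88
City property tax — $2,734.56
Annual escrow total = $17,511.12
Per month = $17,511.12 / 12 = $1,459.26
Shortage per month = $102.84 ÷ 12 = $8.57
Adjusted monthly = $1,459.26 + $8.57 = $1,467.83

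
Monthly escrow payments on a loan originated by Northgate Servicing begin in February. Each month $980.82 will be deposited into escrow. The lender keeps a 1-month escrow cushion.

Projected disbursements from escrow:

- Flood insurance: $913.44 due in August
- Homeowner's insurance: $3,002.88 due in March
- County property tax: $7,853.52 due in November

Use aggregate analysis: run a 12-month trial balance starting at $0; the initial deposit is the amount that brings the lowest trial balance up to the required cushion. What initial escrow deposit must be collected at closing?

$2,942.46

Cushion = 1 × $980.82 = $980.82
Trial balance (start $0, +$980.82 each month, − disbursements):
  Feb: +$980.82 → $980.82
  Mar: +$980.82 − $3,002.88 → -$1,041.24
  Apr: +$980.82 → -$60.42
  May: +$980.82 → $920.40
  Jun: +$980.82 → $1,901.22
  Jul: +$980.82 → $2,882.04
  Aug: +$980.82 − $913.44 → $2,949.42
  Sep: +$980.82 → $3,930.24
  Oct: +$980.82 → $4,911.06
  Nov: +$980.82 − $7,853.52 → -$1,961.64
  Dec: +$980.82 → -$980.82
  Jan: +$980.82 → $0.00
Lowest trial balance = -$1,961.64 (Nov)
Initial deposit = cushion − low point = $980.82 − (-$1,961.64) = $2,942.46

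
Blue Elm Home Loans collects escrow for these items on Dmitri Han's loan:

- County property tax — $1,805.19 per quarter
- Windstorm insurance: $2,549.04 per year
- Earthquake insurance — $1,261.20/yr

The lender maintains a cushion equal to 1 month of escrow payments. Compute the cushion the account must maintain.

$919.25

County property tax = $1,805.19 × 4 = $7,220.76 per year
Windstorm insurance = $2,549.04 per year
Earthquake insurance = $1,261.20 per year
Total per year = $7,220.76 + $2,549.04 + $1,261.20 = $11,031.00
Monthly = $11,031.00 ÷ 12 = $919.25
Cushion = 1 × $919.25 = $919.25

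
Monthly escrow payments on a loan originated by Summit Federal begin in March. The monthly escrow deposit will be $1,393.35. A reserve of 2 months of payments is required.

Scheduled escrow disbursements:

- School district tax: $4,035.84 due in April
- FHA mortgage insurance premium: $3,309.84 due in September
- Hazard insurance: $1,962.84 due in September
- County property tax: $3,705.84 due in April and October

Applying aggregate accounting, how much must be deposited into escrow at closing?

Cushion = 2 × $1,393.35 = $2,786.70
Trial balance (start $0, +$1,393.35 each month, − disbursements):
  Mar: +$1,393.35 → $1,393.35
  Apr: +$1,393.35 − $7,741.68 → -$4,954.98
  May: +$1,393.35 → -$3,561.63
  Jun: +$1,393.35 → -$2,168.28
  Jul: +$1,393.35 → -$774.93
  Aug: +$1,393.35 → $618.42
  Sep: +$1,393.35 − $5,272.68 → -$3,260.91
  Oct: +$1,393.35 − $3,705.84 → -$5,573.40
  Nov: +$1,393.35 → -$4,180.05
  Dec: +$1,393.35 → -$2,786.70
  Jan: +$1,393.35 → -$1,393.35
  Feb: +$1,393.35 → $0.00
Lowest trial balance = -$5,573.40 (Oct)
Initial deposit = cushion − low point = $2,786.70 − (-$5,573.40) = $8,360.10

$8,360.10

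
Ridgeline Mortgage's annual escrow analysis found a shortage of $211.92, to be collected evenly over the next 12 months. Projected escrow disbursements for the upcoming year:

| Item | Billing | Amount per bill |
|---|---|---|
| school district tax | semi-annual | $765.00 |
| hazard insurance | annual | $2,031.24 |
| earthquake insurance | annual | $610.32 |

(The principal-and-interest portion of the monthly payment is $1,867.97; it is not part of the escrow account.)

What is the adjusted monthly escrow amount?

School district tax = $765.00 × 2 = $1,530.00 per year
Hazard insurance = $2,031.24 per year
Earthquake insurance = $610.32 per year
Total per year = $1,530.00 + $2,031.24 + $610.32 = $4,171.56
Base monthly escrow = $4,171.56 / 12 = $347.63
Shortage per month = $211.92 / 12 = $17.66
Adjusted monthly = $347.63 + $17.66 = $365.29

$365.29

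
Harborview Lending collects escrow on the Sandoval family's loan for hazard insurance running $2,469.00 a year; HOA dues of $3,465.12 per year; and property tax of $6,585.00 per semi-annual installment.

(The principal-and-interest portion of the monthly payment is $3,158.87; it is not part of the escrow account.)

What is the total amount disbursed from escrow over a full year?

$19,104.12

Hazard insurance — $2,469.00 per year
HOA dues — $3,465.12 per year
Property tax — $6,585.00 × 2 = $13,170.00 per year
Annual escrow total = $2,469.00 + $3,465.12 + $13,170.00 = $19,104.12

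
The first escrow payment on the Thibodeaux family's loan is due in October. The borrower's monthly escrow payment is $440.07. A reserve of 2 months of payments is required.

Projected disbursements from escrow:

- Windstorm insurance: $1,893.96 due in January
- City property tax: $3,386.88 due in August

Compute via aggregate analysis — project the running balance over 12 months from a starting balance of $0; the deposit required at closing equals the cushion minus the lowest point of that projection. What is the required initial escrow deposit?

$1,320.21

Cushion = 2 × $440.07 = $880.14
Trial balance (start $0, +$440.07 each month, − disbursements):
  Oct: +$440.07 → $440.07
  Nov: +$440.07 → $880.14
  Dec: +$440.07 → $1,320.21
  Jan: +$440.07 − $1,893.96 → -$133.68
  Feb: +$440.07 → $306.39
  Mar: +$440.07 → $746.46
  Apr: +$440.07 → $1,186.53
  May: +$440.07 → $1,626.60
  Jun: +$440.07 → $2,066.67
  Jul: +$440.07 → $2,506.74
  Aug: +$440.07 − $3,386.88 → -$440.07
  Sep: +$440.07 → $0.00
Lowest trial balance = -$440.07 (Aug)
Initial deposit = cushion − low point = $880.14 − (-$440.07) = $1,320.21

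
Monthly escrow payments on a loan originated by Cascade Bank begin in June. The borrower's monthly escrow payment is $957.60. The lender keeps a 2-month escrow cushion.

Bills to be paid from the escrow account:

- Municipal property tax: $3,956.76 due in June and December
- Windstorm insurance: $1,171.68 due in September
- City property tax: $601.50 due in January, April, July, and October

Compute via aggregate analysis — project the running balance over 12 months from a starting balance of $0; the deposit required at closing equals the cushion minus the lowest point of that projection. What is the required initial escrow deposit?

$5,500.20

Cushion = 2 × $957.60 = $1,915.20
Trial balance (start $0, +$957.60 each month, − disbursements):
  Jun: +$957.60 − $3,956.76 → -$2,999.16
  Jul: +$957.60 − $601.50 → -$2,643.06
  Aug: +$957.60 → -$1,685.46
  Sep: +$957.60 − $1,171.68 → -$1,899.54
  Oct: +$957.60 − $601.50 → -$1,543.44
  Nov: +$957.60 → -$585.84
  Dec: +$957.60 − $3,956.76 → -$3,585.00
  Jan: +$957.60 − $601.50 → -$3,228.90
  Feb: +$957.60 → -$2,271.30
  Mar: +$957.60 → -$1,313.70
  Apr: +$957.60 − $601.50 → -$957.60
  May: +$957.60 → $0.00
Lowest trial balance = -$3,585.00 (Dec)
Initial deposit = cushion − low point = $1,915.20 − (-$3,585.00) = $5,500.20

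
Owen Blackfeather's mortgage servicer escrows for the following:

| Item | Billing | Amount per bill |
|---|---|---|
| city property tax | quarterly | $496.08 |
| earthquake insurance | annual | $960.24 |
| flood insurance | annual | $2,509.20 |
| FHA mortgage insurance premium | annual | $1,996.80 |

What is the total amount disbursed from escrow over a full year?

City property tax = $496.08 × 4 = $1,984.32 annually
Earthquake insurance = $960.24 annually
Flood insurance = $2,509.20 annually
FHA mortgage insurance premium = $1,996.80 annually
Total per year = $7,450.56

$7,450.56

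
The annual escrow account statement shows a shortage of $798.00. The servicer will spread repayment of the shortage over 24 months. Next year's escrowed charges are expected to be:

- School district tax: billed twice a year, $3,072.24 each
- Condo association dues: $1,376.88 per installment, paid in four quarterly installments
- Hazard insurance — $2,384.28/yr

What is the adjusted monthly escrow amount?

$1,202.94

School district tax — $3,072.24 × 2 = $6,144.48
Condo association dues — $1,376.88 × 4 = $5,507.52
Hazard insurance — $2,384.28
Yearly total = $14,036.28
Base monthly escrow = $14,036.28 / 12 = $1,169.69
Monthly shortage recovery: $798.00 / 24 = $33.25
New monthly escrow = $1,169.69 + $33.25 = $1,202.94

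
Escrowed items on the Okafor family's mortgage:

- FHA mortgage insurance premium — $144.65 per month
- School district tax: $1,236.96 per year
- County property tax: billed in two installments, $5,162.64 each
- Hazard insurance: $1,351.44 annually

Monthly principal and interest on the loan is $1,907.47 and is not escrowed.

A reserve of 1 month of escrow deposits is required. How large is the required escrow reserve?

$1,220.79

FHA mortgage insurance premium = $144.65 × 12 = $1,735.80 per year
School district tax = $1,236.96 per year
County property tax = $5,162.64 × 2 = $10,325.28 per year
Hazard insurance = $1,351.44 per year
Total per year = $1,735.80 + $1,236.96 + $10,325.28 + $1,351.44 = $14,649.48
Per month = $14,649.48 / 12 = $1,220.79
Reserve = 1 × $1,220.79 = $1,220.79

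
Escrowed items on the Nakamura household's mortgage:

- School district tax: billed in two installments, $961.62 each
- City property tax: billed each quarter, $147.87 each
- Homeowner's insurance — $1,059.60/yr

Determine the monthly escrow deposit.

School district tax — $961.62 × 2 = $1,923.24 per year
City property tax — $147.87 × 4 = $591.48 per year
Homeowner's insurance — $1,059.60 per year
Combined annual = $1,923.24 + $591.48 + $1,059.60 = $3,574.32
Per month = $3,574.32 ÷ 12 = $297.86

$297.86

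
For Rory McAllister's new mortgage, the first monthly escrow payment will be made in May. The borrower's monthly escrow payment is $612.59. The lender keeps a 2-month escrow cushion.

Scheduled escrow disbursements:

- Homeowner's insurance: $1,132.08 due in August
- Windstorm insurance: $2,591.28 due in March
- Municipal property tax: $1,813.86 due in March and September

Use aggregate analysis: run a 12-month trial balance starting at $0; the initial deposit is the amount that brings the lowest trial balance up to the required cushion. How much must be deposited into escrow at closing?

$1,837.77

Cushion = 2 × $612.59 = $1,225.18
Trial balance (start $0, +$612.59 each month, − disbursements):
  May: +$612.59 → $612.59
  Jun: +$612.59 → $1,225.18
  Jul: +$612.59 → $1,837.77
  Aug: +$612.59 − $1,132.08 → $1,318.28
  Sep: +$612.59 − $1,813.86 → $117.01
  Oct: +$612.59 → $729.60
  Nov: +$612.59 → $1,342.19
  Dec: +$612.59 → $1,954.78
  Jan: +$612.59 → $2,567.37
  Feb: +$612.59 → $3,179.96
  Mar: +$612.59 − $4,405.14 → -$612.59
  Apr: +$612.59 → $0.00
Lowest trial balance = -$612.59 (Mar)
Initial deposit = cushion − low point = $1,225.18 − (-$612.59) = $1,837.77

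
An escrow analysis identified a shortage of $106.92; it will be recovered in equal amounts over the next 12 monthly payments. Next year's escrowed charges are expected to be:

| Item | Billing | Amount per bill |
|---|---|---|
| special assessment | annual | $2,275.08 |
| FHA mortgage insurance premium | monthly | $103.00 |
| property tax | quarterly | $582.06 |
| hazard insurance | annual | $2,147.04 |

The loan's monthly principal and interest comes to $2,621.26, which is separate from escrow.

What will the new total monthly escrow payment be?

$674.44

Special assessment = $2,275.08 annually
FHA mortgage insurance premium = $103.00 × 12 = $1,236.00 annually
Property tax = $582.06 × 4 = $2,328.24 annually
Hazard insurance = $2,147.04 annually
Total annual escrow = $2,275.08 + $1,236.00 + $2,328.24 + $2,147.04 = $7,986.36
Monthly = $7,986.36 / 12 = $665.53
Monthly shortage recovery: $106.92 ÷ 12 = $8.91
Adjusted monthly = $665.53 + $8.91 = $674.44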